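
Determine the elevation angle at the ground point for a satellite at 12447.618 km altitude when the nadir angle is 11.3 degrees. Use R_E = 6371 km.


r = R_E + alt = 18818.6180 km
Law of sines in the satellite / Earth-center / ground-point triangle:
  sin(nadir)/R_E = sin(90 + el)/r  =>  cos(el) = (r/R_E)*sin(nadir)
cos(el) = (18818.6180 / 6371.0000) * sin(11.3 deg) = 0.5787844
el = arccos(0.5787844) = 54.6349 deg
(Earth-central angle = 90 - nadir - el = 24.0651 deg)

54.6349 degrees


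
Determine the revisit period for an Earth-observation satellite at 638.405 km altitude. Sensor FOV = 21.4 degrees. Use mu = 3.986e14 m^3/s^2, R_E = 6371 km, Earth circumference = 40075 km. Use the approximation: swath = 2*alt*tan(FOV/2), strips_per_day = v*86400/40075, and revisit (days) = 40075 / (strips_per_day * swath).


swath = 2*638.405*tan(0.1867502) = 241.2558 km
v = sqrt(mu/r) = 7540.9849 m/s = 7.5410 km/s
strips/day = v*86400/40075 = 7.5410*86400/40075 = 16.2580
coverage/day = strips * swath = 16.2580 * 241.2558 = 3922.3465 km
revisit = 40075 / 3922.3465 = 10.2171 days

10.2171 days


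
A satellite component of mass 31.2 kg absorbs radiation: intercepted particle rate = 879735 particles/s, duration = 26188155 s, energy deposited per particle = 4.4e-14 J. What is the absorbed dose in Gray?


Total energy deposited = rate * time * E_per
  = 879735 * 26188155 * 4.4e-14 = 1.0137 J
Dose = E_total / mass = 1.0137 / 31.2
Dose = 0.03249038 Gy

0.0325 Gy


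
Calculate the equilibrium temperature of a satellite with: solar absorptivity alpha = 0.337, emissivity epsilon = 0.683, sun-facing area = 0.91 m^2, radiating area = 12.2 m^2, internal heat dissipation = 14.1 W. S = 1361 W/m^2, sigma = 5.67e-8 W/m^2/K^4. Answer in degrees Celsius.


Numerator = alpha*S*A_sun + Q_int = 0.337*1361*0.91 + 14.1 = 431.4779 W
Denominator = eps*sigma*A_rad = 0.683*5.67e-8*12.2 = 4.7245842e-07 W/K^4
T^4 = 9.1326104e+08 K^4
T = 173.8396 K = -99.3104 C

-99.3104 degrees Celsius


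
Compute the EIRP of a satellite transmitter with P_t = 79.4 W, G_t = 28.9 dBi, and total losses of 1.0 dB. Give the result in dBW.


Pt = 79.4 W = 18.9982 dBW
EIRP = Pt_dBW + Gt - losses = 18.9982 + 28.9 - 1.0 = 46.8982 dBW

46.8982 dBW


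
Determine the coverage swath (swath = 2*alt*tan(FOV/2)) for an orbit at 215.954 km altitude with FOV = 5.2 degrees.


FOV = 5.2 deg = 0.09075712 rad
swath = 2 * alt * tan(FOV/2) = 2 * 215.954 * tan(0.04537856)
swath = 2 * 215.954 * 0.04540973
swath = 19.6128 km

19.6128 km


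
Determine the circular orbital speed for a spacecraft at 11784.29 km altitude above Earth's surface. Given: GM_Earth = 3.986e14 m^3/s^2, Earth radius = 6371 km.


r = R_E + alt = 6371.0 + 11784.29 = 18155.2900 km = 1.815529e+07 m
v = sqrt(mu/r) = sqrt(3.986e14 / 1.815529e+07) = 4685.6199 m/s = 4.6856 km/s

4.6856 km/s


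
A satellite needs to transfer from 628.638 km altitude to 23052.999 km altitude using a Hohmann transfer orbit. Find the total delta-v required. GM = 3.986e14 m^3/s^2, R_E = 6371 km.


r1 = 6999.6380 km = 6.999638e+06 m
r2 = 29423.9990 km = 2.9423999e+07 m
dv1 = sqrt(mu/r1)*(sqrt(2*r2/(r1+r2)) - 1) = 2045.6647 m/s
dv2 = sqrt(mu/r2)*(1 - sqrt(2*r1/(r1+r2))) = 1398.7859 m/s
total dv = |dv1| + |dv2| = 2045.6647 + 1398.7859 = 3444.4506 m/s = 3.4445 km/s

3.4445 km/s


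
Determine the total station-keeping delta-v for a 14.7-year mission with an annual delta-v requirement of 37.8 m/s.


dV = rate * years = 37.8 * 14.7
dV = 555.6600 m/s

555.6600 m/s


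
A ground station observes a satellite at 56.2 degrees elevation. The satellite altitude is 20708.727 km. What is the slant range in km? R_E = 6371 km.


h = 20708.727 km, el = 56.2 deg
d = -R_E*sin(el) + sqrt((R_E*sin(el))^2 + 2*R_E*h + h^2)
d = -6371.0000*sin(0.980875) + sqrt((6371.0000*0.8309845)^2 + 2*6371.0000*20708.727 + 20708.727^2)
d = 21552.5957 km

21552.5957 km


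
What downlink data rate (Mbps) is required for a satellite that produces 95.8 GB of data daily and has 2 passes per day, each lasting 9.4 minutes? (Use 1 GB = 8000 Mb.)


total contact time = 2 * 9.4 * 60 = 1128.0000 s
data = 95.8 GB = 766400.0000 Mb
rate = 766400.0000 / 1128.0000 = 679.4326 Mbps

679.4326 Mbps


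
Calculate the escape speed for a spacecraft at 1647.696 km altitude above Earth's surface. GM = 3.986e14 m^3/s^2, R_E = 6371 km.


r = 6371.0 + 1647.696 = 8018.6960 km = 8.018696e+06 m
v_esc = sqrt(2*mu/r) = sqrt(2*3.986e14 / 8.018696e+06)
v_esc = 9970.8405 m/s = 9.9708 km/s

9.9708 km/s


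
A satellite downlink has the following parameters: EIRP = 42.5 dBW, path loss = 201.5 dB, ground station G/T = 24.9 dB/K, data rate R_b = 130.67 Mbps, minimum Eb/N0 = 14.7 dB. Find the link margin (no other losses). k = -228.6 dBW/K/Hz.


C/N0 = EIRP - FSPL + G/T - k = 42.5 - 201.5 + 24.9 - (-228.6)
C/N0 = 94.5000 dB-Hz
R_b = 130.67 Mbps = 1.3067e+08 bps -> 10*log10(R_b) = 81.1618 dB-Hz
Eb/N0 = C/N0 - 10*log10(R_b) = 94.5000 - 81.1618 = 13.3382 dB
Margin = Eb/N0 - Eb/N0_req = 13.3382 - 14.7 = -1.3618 dB (negative margin: link does not close)

-1.3618 dB


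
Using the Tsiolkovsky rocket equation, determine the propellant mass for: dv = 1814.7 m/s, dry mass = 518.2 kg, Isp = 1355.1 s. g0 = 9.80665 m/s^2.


ve = Isp * g0 = 1355.1 * 9.80665 = 13288.991415 m/s
mass ratio = exp(dv/ve) = exp(1814.7/13288.991415) = 1.14631980
m_prop = m_dry * (mr - 1) = 518.2 * (1.14631980 - 1)
m_prop = 75.8229 kg

75.8229 kg


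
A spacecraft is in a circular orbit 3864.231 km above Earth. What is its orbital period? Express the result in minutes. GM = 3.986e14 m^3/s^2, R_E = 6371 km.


r = 10235.2310 km = 1.0235231e+07 m
T = 2*pi*sqrt(r^3/mu) = 2*pi*sqrt(1.0722423e+21 / 3.986e14)
T = 10305.2301 s = 171.7538 min

171.7538 minutes


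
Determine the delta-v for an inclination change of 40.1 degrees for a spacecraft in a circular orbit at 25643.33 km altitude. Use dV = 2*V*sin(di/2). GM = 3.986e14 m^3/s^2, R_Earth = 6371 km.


r = 32014.3300 km = 3.201433e+07 m
V = sqrt(mu/r) = 3528.5513 m/s
di = 40.1 deg = 0.699877 rad
dV = 2*V*sin(di/2) = 2*3528.5513*sin(0.3499385)
dV = 2419.4574 m/s = 2.4195 km/s

2.4195 km/s


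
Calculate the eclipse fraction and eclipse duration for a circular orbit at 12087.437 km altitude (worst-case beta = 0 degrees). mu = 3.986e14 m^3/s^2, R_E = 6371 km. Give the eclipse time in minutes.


r = 18458.4370 km
T = 415.9608 min
Eclipse fraction = arcsin(R_E/r)/pi = arcsin(6371.0000/18458.4370)/pi
= arcsin(0.3451538)/pi = 0.1121733
Eclipse duration = 0.1121733 * 415.9608 = 46.6597 min

46.6597 minutes


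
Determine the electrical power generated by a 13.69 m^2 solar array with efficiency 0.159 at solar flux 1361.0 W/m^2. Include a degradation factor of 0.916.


P = area * eta * S * degradation
P = 13.69 * 0.159 * 1361.0 * 0.916
P = 2713.6521 W

2713.6521 W


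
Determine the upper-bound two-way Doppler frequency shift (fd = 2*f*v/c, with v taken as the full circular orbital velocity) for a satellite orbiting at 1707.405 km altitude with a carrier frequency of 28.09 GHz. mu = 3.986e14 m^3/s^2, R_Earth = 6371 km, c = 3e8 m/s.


r = 8.078405e+06 m
v = sqrt(mu/r) = 7024.3450 m/s (worst-case radial velocity)
f = 28.09 GHz = 2.809e+10 Hz
fd = 2*f*v/c = 2*2.809e+10*7024.3450/3.0e+08
fd = 1.3154257e+06 Hz

1.3154e+06 Hz


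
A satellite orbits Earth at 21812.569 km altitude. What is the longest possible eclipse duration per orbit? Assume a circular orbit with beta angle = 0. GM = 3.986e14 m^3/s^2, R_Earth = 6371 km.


r = 28183.5690 km
T = 784.7909 min
Eclipse fraction = arcsin(R_E/r)/pi = arcsin(6371.0000/28183.5690)/pi
= arcsin(0.2260537)/pi = 0.07258248
Eclipse duration = 0.07258248 * 784.7909 = 56.9621 min

56.9621 minutes


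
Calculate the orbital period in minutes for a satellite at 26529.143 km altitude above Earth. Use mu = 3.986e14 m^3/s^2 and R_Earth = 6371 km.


r = 32900.1430 km = 3.2900143e+07 m
T = 2*pi*sqrt(r^3/mu) = 2*pi*sqrt(3.5611753e+22 / 3.986e14)
T = 59389.2580 s = 989.8210 min

989.8210 minutes


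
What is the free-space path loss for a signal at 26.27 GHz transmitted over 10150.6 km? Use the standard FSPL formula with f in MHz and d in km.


f = 26.27 GHz = 26270.0000 MHz
d = 10150.6 km
FSPL = 32.44 + 20*log10(26270.0000) + 20*log10(10150.6)
FSPL = 32.44 + 88.3892 + 80.1298
FSPL = 200.9590 dB

200.9590 dB


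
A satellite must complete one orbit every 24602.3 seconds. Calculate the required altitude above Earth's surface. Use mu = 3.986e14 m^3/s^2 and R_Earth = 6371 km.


T = 24602.3 s
r = (mu*T^2/(4*pi^2))^(1/3) = (3.986e14 * 24602.3^2 / (4*pi^2))^(1/3)
r = 1.8282812e+07 m = 18282.8120 km
alt = r - R_E = 18282.8120 - 6371 = 11911.8120 km

11911.8120 km


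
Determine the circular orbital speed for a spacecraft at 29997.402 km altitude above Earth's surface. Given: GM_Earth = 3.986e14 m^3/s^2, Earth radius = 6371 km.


r = R_E + alt = 6371.0 + 29997.402 = 36368.4020 km = 3.6368402e+07 m
v = sqrt(mu/r) = sqrt(3.986e14 / 3.6368402e+07) = 3310.5987 m/s = 3.3106 km/s

3.3106 km/s


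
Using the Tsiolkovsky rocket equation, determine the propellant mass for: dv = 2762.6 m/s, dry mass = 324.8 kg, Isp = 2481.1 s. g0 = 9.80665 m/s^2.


ve = Isp * g0 = 2481.1 * 9.80665 = 24331.279315 m/s
mass ratio = exp(dv/ve) = exp(2762.6/24331.279315) = 1.12023792
m_prop = m_dry * (mr - 1) = 324.8 * (1.12023792 - 1)
m_prop = 39.0533 kg

39.0533 kg


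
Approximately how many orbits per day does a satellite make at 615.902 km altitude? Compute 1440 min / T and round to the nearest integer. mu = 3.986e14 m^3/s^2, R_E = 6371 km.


r = 6.986902e+06 m
T = 2*pi*sqrt(r^3/mu) = 5812.1685 s = 96.8695 min
revs/day = 1440 / 96.8695 = 14.8654
Rounded: 15 revolutions per day

15 revolutions per day


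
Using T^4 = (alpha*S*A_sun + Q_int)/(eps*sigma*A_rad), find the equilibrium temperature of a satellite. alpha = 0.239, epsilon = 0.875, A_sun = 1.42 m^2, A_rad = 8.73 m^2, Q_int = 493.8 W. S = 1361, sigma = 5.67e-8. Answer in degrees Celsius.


Numerator = alpha*S*A_sun + Q_int = 0.239*1361*1.42 + 493.8 = 955.6962 W
Denominator = eps*sigma*A_rad = 0.875*5.67e-8*8.73 = 4.3311713e-07 W/K^4
T^4 = 2.2065537e+09 K^4
T = 216.7348 K = -56.4152 C

-56.4152 degrees Celsius


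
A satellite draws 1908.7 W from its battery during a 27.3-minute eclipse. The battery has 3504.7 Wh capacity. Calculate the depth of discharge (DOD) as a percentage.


E_used = P * t / 60 = 1908.7 * 27.3 / 60 = 868.4585 Wh
DOD = E_used / E_total * 100 = 868.4585 / 3504.7 * 100
DOD = 24.7798 %

24.7798 %


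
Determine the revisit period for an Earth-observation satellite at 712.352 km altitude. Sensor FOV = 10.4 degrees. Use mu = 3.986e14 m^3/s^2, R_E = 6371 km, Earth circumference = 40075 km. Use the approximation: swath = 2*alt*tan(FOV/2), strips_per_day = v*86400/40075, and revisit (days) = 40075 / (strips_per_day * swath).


swath = 2*712.352*tan(0.09075712) = 129.6582 km
v = sqrt(mu/r) = 7501.5194 m/s = 7.5015 km/s
strips/day = v*86400/40075 = 7.5015*86400/40075 = 16.1730
coverage/day = strips * swath = 16.1730 * 129.6582 = 2096.9569 km
revisit = 40075 / 2096.9569 = 19.1110 days

19.1110 days


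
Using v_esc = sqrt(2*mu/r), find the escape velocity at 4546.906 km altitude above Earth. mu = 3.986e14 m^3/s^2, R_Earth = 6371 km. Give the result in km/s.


r = 6371.0 + 4546.906 = 10917.9060 km = 1.0917906e+07 m
v_esc = sqrt(2*mu/r) = sqrt(2*3.986e14 / 1.0917906e+07)
v_esc = 8545.0374 m/s = 8.5450 km/s

8.5450 km/s


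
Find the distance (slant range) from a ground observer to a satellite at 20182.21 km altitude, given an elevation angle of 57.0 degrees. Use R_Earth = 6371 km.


h = 20182.21 km, el = 57.0 deg
d = -R_E*sin(el) + sqrt((R_E*sin(el))^2 + 2*R_E*h + h^2)
d = -6371.0000*sin(0.9948377) + sqrt((6371.0000*0.8386706)^2 + 2*6371.0000*20182.21 + 20182.21^2)
d = 20982.3457 km

20982.3457 km


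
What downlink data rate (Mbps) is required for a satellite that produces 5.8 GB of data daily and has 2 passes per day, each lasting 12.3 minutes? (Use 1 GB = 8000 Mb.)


total contact time = 2 * 12.3 * 60 = 1476.0000 s
data = 5.8 GB = 46400.0000 Mb
rate = 46400.0000 / 1476.0000 = 31.4363 Mbps

31.4363 Mbps


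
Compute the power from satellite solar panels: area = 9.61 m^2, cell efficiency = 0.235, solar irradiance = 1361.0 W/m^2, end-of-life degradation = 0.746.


P = area * eta * S * degradation
P = 9.61 * 0.235 * 1361.0 * 0.746
P = 2292.9163 W

2292.9163 W


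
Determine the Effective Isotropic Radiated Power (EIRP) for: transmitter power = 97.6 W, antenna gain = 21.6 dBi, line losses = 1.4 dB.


Pt = 97.6 W = 19.8945 dBW
EIRP = Pt_dBW + Gt - losses = 19.8945 + 21.6 - 1.4 = 40.0945 dBW

40.0945 dBW


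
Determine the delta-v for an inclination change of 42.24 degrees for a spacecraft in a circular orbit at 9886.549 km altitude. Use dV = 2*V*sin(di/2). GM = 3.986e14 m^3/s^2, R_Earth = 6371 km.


r = 16257.5490 km = 1.6257549e+07 m
V = sqrt(mu/r) = 4951.5493 m/s
di = 42.24 deg = 0.7372271 rad
dV = 2*V*sin(di/2) = 2*4951.5493*sin(0.3686135)
dV = 3568.3088 m/s = 3.5683 km/s

3.5683 km/s


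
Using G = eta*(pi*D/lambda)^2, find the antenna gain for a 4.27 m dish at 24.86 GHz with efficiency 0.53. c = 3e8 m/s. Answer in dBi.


lambda = c/f = 3e8 / 2.486e+10 = 0.01206758 m
G = eta*(pi*D/lambda)^2 = 0.53*(pi*4.27/0.01206758)^2
G = 654924.2994 (linear)
G = 10*log10(654924.2994) = 58.1619 dBi

58.1619 dBi


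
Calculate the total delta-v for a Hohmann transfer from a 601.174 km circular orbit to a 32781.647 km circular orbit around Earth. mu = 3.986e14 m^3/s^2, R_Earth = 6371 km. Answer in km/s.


r1 = 6972.1740 km = 6.972174e+06 m
r2 = 39152.6470 km = 3.9152647e+07 m
dv1 = sqrt(mu/r1)*(sqrt(2*r2/(r1+r2)) - 1) = 2290.6435 m/s
dv2 = sqrt(mu/r2)*(1 - sqrt(2*r1/(r1+r2))) = 1436.3510 m/s
total dv = |dv1| + |dv2| = 2290.6435 + 1436.3510 = 3726.9944 m/s = 3.7270 km/s

3.7270 km/s


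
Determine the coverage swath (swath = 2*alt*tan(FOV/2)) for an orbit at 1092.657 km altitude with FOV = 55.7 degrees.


FOV = 55.7 deg = 0.9721484 rad
swath = 2 * alt * tan(FOV/2) = 2 * 1092.657 * tan(0.4860742)
swath = 2 * 1092.657 * 0.528356
swath = 1154.6237 km

1154.6237 km


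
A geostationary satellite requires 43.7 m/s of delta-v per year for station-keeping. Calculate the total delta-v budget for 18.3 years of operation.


dV = rate * years = 43.7 * 18.3
dV = 799.7100 m/s

799.7100 m/s


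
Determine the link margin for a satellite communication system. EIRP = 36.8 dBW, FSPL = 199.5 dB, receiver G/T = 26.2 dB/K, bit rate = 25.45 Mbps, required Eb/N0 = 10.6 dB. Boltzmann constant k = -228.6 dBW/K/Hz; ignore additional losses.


C/N0 = EIRP - FSPL + G/T - k = 36.8 - 199.5 + 26.2 - (-228.6)
C/N0 = 92.1000 dB-Hz
R_b = 25.45 Mbps = 2.545e+07 bps -> 10*log10(R_b) = 74.0569 dB-Hz
Eb/N0 = C/N0 - 10*log10(R_b) = 92.1000 - 74.0569 = 18.0431 dB
Margin = Eb/N0 - Eb/N0_req = 18.0431 - 10.6 = 7.4431 dB (link closes)

7.4431 dB


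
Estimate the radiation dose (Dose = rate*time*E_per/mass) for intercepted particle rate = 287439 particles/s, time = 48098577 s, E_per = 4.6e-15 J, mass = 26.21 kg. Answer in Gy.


Total energy deposited = rate * time * E_per
  = 287439 * 48098577 * 4.6e-15 = 0.06359687 J
Dose = E_total / mass = 0.06359687 / 26.21
Dose = 0.002426435 Gy

0.0024 Gy


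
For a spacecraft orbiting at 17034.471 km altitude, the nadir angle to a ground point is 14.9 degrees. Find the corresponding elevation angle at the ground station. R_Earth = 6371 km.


r = R_E + alt = 23405.4710 km
Law of sines in the satellite / Earth-center / ground-point triangle:
  sin(nadir)/R_E = sin(90 + el)/r  =>  cos(el) = (r/R_E)*sin(nadir)
cos(el) = (23405.4710 / 6371.0000) * sin(14.9 deg) = 0.944642
el = arccos(0.944642) = 19.1537 deg
(Earth-central angle = 90 - nadir - el = 55.9463 deg)

19.1537 degrees


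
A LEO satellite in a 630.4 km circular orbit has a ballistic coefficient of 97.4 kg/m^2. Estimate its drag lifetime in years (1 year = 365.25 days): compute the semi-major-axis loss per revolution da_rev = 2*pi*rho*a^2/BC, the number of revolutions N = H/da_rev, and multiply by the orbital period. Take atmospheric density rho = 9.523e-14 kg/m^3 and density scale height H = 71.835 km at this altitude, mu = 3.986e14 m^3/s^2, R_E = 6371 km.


a = R_E + alt = 7001.4000 km = 7.0014e+06 m
da_rev = 2*pi*rho*a^2/BC = 2*pi*9.523e-14*(7.0014e+06)^2/97.4 = 0.301137247 m per revolution
N = H/da_rev = 71835.0000 m / 0.301137247 m = 238545.7151 revolutions
P = 2*pi*sqrt(a^3/mu) = 5830.2685 s
lifetime = N*P = 238545.7151 * 5830.2685 = 1.3907856e+09 s = 16097.0552 days
years = 16097.0552 / 365.25 = 44.0713 years

44.0713 years


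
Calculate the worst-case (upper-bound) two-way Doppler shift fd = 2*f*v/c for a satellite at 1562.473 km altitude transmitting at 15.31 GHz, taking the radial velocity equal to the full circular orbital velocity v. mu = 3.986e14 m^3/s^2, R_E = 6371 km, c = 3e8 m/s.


r = 7.933473e+06 m
v = sqrt(mu/r) = 7088.2165 m/s (worst-case radial velocity)
f = 15.31 GHz = 1.531e+10 Hz
fd = 2*f*v/c = 2*1.531e+10*7088.2165/3.0e+08
fd = 723470.6293 Hz

723470.6293 Hz


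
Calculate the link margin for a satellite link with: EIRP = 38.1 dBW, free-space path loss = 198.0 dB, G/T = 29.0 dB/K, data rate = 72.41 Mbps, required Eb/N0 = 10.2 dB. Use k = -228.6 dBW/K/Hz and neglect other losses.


C/N0 = EIRP - FSPL + G/T - k = 38.1 - 198.0 + 29.0 - (-228.6)
C/N0 = 97.7000 dB-Hz
R_b = 72.41 Mbps = 7.241e+07 bps -> 10*log10(R_b) = 78.5980 dB-Hz
Eb/N0 = C/N0 - 10*log10(R_b) = 97.7000 - 78.5980 = 19.1020 dB
Margin = Eb/N0 - Eb/N0_req = 19.1020 - 10.2 = 8.9020 dB (link closes)

8.9020 dB


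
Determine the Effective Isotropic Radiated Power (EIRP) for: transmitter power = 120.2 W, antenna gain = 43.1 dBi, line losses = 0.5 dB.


Pt = 120.2 W = 20.7990 dBW
EIRP = Pt_dBW + Gt - losses = 20.7990 + 43.1 - 0.5 = 63.3990 dBW

63.3990 dBW


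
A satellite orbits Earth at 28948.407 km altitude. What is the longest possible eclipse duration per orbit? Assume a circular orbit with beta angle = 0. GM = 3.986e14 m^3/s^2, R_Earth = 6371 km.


r = 35319.4070 km
T = 1100.9816 min
Eclipse fraction = arcsin(R_E/r)/pi = arcsin(6371.0000/35319.4070)/pi
= arcsin(0.1803824)/pi = 0.05773353
Eclipse duration = 0.05773353 * 1100.9816 = 63.5636 min

63.5636 minutes


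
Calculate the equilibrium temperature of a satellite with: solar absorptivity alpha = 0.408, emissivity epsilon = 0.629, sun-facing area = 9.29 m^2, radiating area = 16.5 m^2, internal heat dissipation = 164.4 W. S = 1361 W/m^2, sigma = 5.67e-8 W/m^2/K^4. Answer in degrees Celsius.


Numerator = alpha*S*A_sun + Q_int = 0.408*1361*9.29 + 164.4 = 5323.0255 W
Denominator = eps*sigma*A_rad = 0.629*5.67e-8*16.5 = 5.8846095e-07 W/K^4
T^4 = 9.0456733e+09 K^4
T = 308.3971 K = 35.2471 C

35.2471 degrees Celsius


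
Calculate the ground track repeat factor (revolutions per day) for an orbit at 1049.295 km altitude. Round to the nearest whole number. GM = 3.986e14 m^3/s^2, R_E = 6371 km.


r = 7.420295e+06 m
T = 2*pi*sqrt(r^3/mu) = 6361.2575 s = 106.0210 min
revs/day = 1440 / 106.0210 = 13.5822
Rounded: 14 revolutions per day

14 revolutions per day


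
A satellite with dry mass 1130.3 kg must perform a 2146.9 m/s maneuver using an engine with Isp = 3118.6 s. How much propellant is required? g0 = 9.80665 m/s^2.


ve = Isp * g0 = 3118.6 * 9.80665 = 30583.018690 m/s
mass ratio = exp(dv/ve) = exp(2146.9/30583.018690) = 1.07272173
m_prop = m_dry * (mr - 1) = 1130.3 * (1.07272173 - 1)
m_prop = 82.1974 kg

82.1974 kg


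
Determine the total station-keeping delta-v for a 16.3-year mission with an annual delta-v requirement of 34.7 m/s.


dV = rate * years = 34.7 * 16.3
dV = 565.6100 m/s

565.6100 m/s


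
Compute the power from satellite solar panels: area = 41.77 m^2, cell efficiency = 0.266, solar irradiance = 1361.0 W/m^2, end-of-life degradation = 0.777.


P = area * eta * S * degradation
P = 41.77 * 0.266 * 1361.0 * 0.777
P = 11749.6588 W

11749.6588 W


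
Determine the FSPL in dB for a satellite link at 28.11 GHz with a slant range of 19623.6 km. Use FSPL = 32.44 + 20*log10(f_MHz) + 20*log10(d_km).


f = 28.11 GHz = 28110.0000 MHz
d = 19623.6 km
FSPL = 32.44 + 20*log10(28110.0000) + 20*log10(19623.6)
FSPL = 32.44 + 88.9772 + 85.8556
FSPL = 207.2728 dB

207.2728 dB


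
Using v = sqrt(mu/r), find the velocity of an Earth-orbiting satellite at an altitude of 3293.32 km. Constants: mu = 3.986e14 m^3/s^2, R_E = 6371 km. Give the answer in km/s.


r = R_E + alt = 6371.0 + 3293.32 = 9664.3200 km = 9.66432e+06 m
v = sqrt(mu/r) = sqrt(3.986e14 / 9.66432e+06) = 6422.1877 m/s = 6.4222 km/s

6.4222 km/s


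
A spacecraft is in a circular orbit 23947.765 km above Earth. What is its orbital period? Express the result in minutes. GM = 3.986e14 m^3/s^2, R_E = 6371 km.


r = 30318.7650 km = 3.0318765e+07 m
T = 2*pi*sqrt(r^3/mu) = 2*pi*sqrt(2.7869843e+22 / 3.986e14)
T = 52538.5982 s = 875.6433 min

875.6433 minutes


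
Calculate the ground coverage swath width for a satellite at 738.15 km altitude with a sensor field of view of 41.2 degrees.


FOV = 41.2 deg = 0.7190757 rad
swath = 2 * alt * tan(FOV/2) = 2 * 738.15 * tan(0.3595378)
swath = 2 * 738.15 * 0.3758753
swath = 554.9047 km

554.9047 km


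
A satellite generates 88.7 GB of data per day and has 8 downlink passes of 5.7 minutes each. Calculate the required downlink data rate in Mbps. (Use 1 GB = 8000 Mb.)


total contact time = 8 * 5.7 * 60 = 2736.0000 s
data = 88.7 GB = 709600.0000 Mb
rate = 709600.0000 / 2736.0000 = 259.3567 Mbps

259.3567 Mbps


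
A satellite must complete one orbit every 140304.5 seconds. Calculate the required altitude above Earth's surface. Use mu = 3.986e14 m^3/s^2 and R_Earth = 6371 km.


T = 140304.5 s
r = (mu*T^2/(4*pi^2))^(1/3) = (3.986e14 * 140304.5^2 / (4*pi^2))^(1/3)
r = 5.8358876e+07 m = 58358.8761 km
alt = r - R_E = 58358.8761 - 6371 = 51987.8761 km

51987.8761 km


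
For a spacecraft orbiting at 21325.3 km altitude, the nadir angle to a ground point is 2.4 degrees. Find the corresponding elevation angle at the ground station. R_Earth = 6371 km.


r = R_E + alt = 27696.3000 km
Law of sines in the satellite / Earth-center / ground-point triangle:
  sin(nadir)/R_E = sin(90 + el)/r  =>  cos(el) = (r/R_E)*sin(nadir)
cos(el) = (27696.3000 / 6371.0000) * sin(2.4 deg) = 0.1820437
el = arccos(0.1820437) = 79.5112 deg
(Earth-central angle = 90 - nadir - el = 8.0888 deg)

79.5112 degrees


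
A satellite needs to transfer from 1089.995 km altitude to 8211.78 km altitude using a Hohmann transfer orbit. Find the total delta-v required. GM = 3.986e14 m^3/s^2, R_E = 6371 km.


r1 = 7460.9950 km = 7.460995e+06 m
r2 = 14582.7800 km = 1.458278e+07 m
dv1 = sqrt(mu/r1)*(sqrt(2*r2/(r1+r2)) - 1) = 1098.2071 m/s
dv2 = sqrt(mu/r2)*(1 - sqrt(2*r1/(r1+r2))) = 926.6658 m/s
total dv = |dv1| + |dv2| = 1098.2071 + 926.6658 = 2024.8729 m/s = 2.0249 km/s

2.0249 km/s


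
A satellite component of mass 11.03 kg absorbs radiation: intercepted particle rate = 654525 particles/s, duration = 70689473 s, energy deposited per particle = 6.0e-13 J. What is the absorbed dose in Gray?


Total energy deposited = rate * time * E_per
  = 654525 * 70689473 * 6.0e-13 = 27.7608 J
Dose = E_total / mass = 27.7608 / 11.03
Dose = 2.5168 Gy

2.5168 Gy


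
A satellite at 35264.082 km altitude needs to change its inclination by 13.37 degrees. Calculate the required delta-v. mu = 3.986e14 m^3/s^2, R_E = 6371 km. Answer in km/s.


r = 41635.0820 km = 4.1635082e+07 m
V = sqrt(mu/r) = 3094.1327 m/s
di = 13.37 deg = 0.2333505 rad
dV = 2*V*sin(di/2) = 2*3094.1327*sin(0.1166753)
dV = 720.3804 m/s = 0.7203804 km/s

0.7204 km/s


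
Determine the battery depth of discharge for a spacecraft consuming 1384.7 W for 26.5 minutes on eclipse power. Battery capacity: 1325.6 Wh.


E_used = P * t / 60 = 1384.7 * 26.5 / 60 = 611.5758 Wh
DOD = E_used / E_total * 100 = 611.5758 / 1325.6 * 100
DOD = 46.1358 %

46.1358 %


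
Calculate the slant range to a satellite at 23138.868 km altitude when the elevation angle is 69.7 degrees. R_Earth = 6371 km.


h = 23138.868 km, el = 69.7 deg
d = -R_E*sin(el) + sqrt((R_E*sin(el))^2 + 2*R_E*h + h^2)
d = -6371.0000*sin(1.2165) + sqrt((6371.0000*0.9378889)^2 + 2*6371.0000*23138.868 + 23138.868^2)
d = 23451.6830 km

23451.6830 km


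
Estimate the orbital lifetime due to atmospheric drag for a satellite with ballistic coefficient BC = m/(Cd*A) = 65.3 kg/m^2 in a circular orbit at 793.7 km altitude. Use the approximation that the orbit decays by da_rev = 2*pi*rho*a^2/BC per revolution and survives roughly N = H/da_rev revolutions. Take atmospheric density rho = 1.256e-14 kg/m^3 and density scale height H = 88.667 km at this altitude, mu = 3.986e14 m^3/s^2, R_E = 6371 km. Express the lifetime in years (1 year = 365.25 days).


a = R_E + alt = 7164.7000 km = 7.1647e+06 m
da_rev = 2*pi*rho*a^2/BC = 2*pi*1.256e-14*(7.1647e+06)^2/65.3 = 0.0620372227 m per revolution
N = H/da_rev = 88667.0000 m / 0.0620372227 m = 1.4292548e+06 revolutions
P = 2*pi*sqrt(a^3/mu) = 6035.4303 s
lifetime = N*P = 1.4292548e+06 * 6035.4303 = 8.6261678e+09 s = 99839.9056 days
years = 99839.9056 / 365.25 = 273.3468 years

273.3468 years


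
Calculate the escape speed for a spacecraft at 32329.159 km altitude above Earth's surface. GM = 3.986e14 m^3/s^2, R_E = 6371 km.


r = 6371.0 + 32329.159 = 38700.1590 km = 3.8700159e+07 m
v_esc = sqrt(2*mu/r) = sqrt(2*3.986e14 / 3.8700159e+07)
v_esc = 4538.6560 m/s = 4.5387 km/s

4.5387 km/s


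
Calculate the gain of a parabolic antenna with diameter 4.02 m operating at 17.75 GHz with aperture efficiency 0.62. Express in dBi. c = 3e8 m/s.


lambda = c/f = 3e8 / 1.775e+10 = 0.01690141 m
G = eta*(pi*D/lambda)^2 = 0.62*(pi*4.02/0.01690141)^2
G = 346176.6305 (linear)
G = 10*log10(346176.6305) = 55.3930 dBi

55.3930 dBi


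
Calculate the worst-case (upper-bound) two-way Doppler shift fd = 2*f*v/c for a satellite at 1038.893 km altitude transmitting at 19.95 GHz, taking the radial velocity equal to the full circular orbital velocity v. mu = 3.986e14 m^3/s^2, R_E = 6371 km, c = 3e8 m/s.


r = 7.409893e+06 m
v = sqrt(mu/r) = 7334.3677 m/s (worst-case radial velocity)
f = 19.95 GHz = 1.995e+10 Hz
fd = 2*f*v/c = 2*1.995e+10*7334.3677/3.0e+08
fd = 975470.9036 Hz

975470.9036 Hz


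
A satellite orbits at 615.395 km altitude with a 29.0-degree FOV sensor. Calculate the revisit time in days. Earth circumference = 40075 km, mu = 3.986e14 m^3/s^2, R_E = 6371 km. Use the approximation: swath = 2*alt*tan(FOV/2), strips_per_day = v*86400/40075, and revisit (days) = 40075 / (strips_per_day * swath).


swath = 2*615.395*tan(0.2530727) = 318.3039 km
v = sqrt(mu/r) = 7553.3930 m/s = 7.5534 km/s
strips/day = v*86400/40075 = 7.5534*86400/40075 = 16.2848
coverage/day = strips * swath = 16.2848 * 318.3039 = 5183.5143 km
revisit = 40075 / 5183.5143 = 7.7312 days

7.7312 days


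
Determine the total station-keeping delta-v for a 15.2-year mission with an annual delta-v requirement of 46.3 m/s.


dV = rate * years = 46.3 * 15.2
dV = 703.7600 m/s

703.7600 m/s


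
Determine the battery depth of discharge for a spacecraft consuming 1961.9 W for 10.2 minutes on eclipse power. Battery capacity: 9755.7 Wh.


E_used = P * t / 60 = 1961.9 * 10.2 / 60 = 333.5230 Wh
DOD = E_used / E_total * 100 = 333.5230 / 9755.7 * 100
DOD = 3.4188 %

3.4188 %


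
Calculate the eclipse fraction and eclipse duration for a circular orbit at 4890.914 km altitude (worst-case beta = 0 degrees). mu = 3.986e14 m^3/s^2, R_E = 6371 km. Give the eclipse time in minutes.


r = 11261.9140 km
T = 198.2341 min
Eclipse fraction = arcsin(R_E/r)/pi = arcsin(6371.0000/11261.9140)/pi
= arcsin(0.565712)/pi = 0.1913986
Eclipse duration = 0.1913986 * 198.2341 = 37.9417 min

37.9417 minutes


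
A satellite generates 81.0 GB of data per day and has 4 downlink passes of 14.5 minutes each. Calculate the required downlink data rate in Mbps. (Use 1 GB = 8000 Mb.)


total contact time = 4 * 14.5 * 60 = 3480.0000 s
data = 81.0 GB = 648000.0000 Mb
rate = 648000.0000 / 3480.0000 = 186.2069 Mbps

186.2069 Mbps


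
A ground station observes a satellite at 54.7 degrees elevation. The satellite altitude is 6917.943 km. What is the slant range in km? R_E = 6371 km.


h = 6917.943 km, el = 54.7 deg
d = -R_E*sin(el) + sqrt((R_E*sin(el))^2 + 2*R_E*h + h^2)
d = -6371.0000*sin(0.9546951) + sqrt((6371.0000*0.8161376)^2 + 2*6371.0000*6917.943 + 6917.943^2)
d = 7569.1907 km

7569.1907 km


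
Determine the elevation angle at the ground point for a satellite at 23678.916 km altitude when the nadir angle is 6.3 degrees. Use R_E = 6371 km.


r = R_E + alt = 30049.9160 km
Law of sines in the satellite / Earth-center / ground-point triangle:
  sin(nadir)/R_E = sin(90 + el)/r  =>  cos(el) = (r/R_E)*sin(nadir)
cos(el) = (30049.9160 / 6371.0000) * sin(6.3 deg) = 0.5175807
el = arccos(0.5175807) = 58.8299 deg
(Earth-central angle = 90 - nadir - el = 24.8701 deg)

58.8299 degrees


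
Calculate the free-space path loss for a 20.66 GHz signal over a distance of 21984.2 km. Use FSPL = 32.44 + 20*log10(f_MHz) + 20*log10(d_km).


f = 20.66 GHz = 20660.0000 MHz
d = 21984.2 km
FSPL = 32.44 + 20*log10(20660.0000) + 20*log10(21984.2)
FSPL = 32.44 + 86.3026 + 86.8422
FSPL = 205.5848 dB

205.5848 dB


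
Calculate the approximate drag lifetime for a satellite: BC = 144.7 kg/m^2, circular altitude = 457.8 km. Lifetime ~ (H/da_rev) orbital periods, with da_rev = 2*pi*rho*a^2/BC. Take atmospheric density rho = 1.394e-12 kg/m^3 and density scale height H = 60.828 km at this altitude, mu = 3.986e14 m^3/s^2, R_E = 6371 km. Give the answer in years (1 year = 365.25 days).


a = R_E + alt = 6828.8000 km = 6.8288e+06 m
da_rev = 2*pi*rho*a^2/BC = 2*pi*1.394e-12*(6.8288e+06)^2/144.7 = 2.822688 m per revolution
N = H/da_rev = 60828.0000 m / 2.822688 m = 21549.6708 revolutions
P = 2*pi*sqrt(a^3/mu) = 5616.0092 s
lifetime = N*P = 21549.6708 * 5616.0092 = 1.2102315e+08 s = 1400.7309 days
years = 1400.7309 / 365.25 = 3.8350 years

3.8350 years


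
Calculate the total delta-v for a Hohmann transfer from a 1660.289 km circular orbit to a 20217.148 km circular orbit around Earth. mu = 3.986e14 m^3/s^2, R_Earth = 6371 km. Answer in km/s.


r1 = 8031.2890 km = 8.031289e+06 m
r2 = 26588.1480 km = 2.6588148e+07 m
dv1 = sqrt(mu/r1)*(sqrt(2*r2/(r1+r2)) - 1) = 1686.3034 m/s
dv2 = sqrt(mu/r2)*(1 - sqrt(2*r1/(r1+r2))) = 1234.5271 m/s
total dv = |dv1| + |dv2| = 1686.3034 + 1234.5271 = 2920.8305 m/s = 2.9208 km/s

2.9208 km/s


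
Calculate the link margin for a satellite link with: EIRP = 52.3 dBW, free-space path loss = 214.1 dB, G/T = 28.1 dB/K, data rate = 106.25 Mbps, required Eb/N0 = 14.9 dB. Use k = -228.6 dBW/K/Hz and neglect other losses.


C/N0 = EIRP - FSPL + G/T - k = 52.3 - 214.1 + 28.1 - (-228.6)
C/N0 = 94.9000 dB-Hz
R_b = 106.25 Mbps = 1.0625e+08 bps -> 10*log10(R_b) = 80.2633 dB-Hz
Eb/N0 = C/N0 - 10*log10(R_b) = 94.9000 - 80.2633 = 14.6367 dB
Margin = Eb/N0 - Eb/N0_req = 14.6367 - 14.9 = -0.2632894 dB (negative margin: link does not close)

-0.2633 dB


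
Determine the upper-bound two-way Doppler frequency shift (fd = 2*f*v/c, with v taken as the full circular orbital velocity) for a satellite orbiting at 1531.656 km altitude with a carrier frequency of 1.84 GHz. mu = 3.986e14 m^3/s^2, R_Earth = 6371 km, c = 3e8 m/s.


r = 7.902656e+06 m
v = sqrt(mu/r) = 7102.0236 m/s (worst-case radial velocity)
f = 1.84 GHz = 1.84e+09 Hz
fd = 2*f*v/c = 2*1.84e+09*7102.0236/3.0e+08
fd = 87118.1556 Hz

87118.1556 Hz


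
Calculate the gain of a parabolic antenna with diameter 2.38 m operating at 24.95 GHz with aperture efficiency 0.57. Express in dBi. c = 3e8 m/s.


lambda = c/f = 3e8 / 2.495e+10 = 0.01202405 m
G = eta*(pi*D/lambda)^2 = 0.57*(pi*2.38/0.01202405)^2
G = 220407.8741 (linear)
G = 10*log10(220407.8741) = 53.4323 dBi

53.4323 dBi


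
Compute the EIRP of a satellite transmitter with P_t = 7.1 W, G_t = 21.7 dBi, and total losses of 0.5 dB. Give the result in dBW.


Pt = 7.1 W = 8.5126 dBW
EIRP = Pt_dBW + Gt - losses = 8.5126 + 21.7 - 0.5 = 29.7126 dBW

29.7126 dBW


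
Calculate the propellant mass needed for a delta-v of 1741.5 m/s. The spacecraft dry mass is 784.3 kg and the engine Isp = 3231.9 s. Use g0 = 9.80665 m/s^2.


ve = Isp * g0 = 3231.9 * 9.80665 = 31694.112135 m/s
mass ratio = exp(dv/ve) = exp(1741.5/31694.112135) = 1.05648474
m_prop = m_dry * (mr - 1) = 784.3 * (1.05648474 - 1)
m_prop = 44.3010 kg

44.3010 kg


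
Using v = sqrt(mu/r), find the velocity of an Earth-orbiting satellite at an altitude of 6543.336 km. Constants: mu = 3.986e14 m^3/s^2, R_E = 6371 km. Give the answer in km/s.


r = R_E + alt = 6371.0 + 6543.336 = 12914.3360 km = 1.2914336e+07 m
v = sqrt(mu/r) = sqrt(3.986e14 / 1.2914336e+07) = 5555.6209 m/s = 5.5556 km/s

5.5556 km/s


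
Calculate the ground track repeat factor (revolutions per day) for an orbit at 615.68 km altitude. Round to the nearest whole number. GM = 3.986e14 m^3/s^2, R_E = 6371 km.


r = 6.98668e+06 m
T = 2*pi*sqrt(r^3/mu) = 5811.8915 s = 96.8649 min
revs/day = 1440 / 96.8649 = 14.8661
Rounded: 15 revolutions per day

15 revolutions per day


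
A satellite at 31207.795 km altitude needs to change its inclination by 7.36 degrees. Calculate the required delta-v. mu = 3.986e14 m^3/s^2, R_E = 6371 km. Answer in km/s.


r = 37578.7950 km = 3.7578795e+07 m
V = sqrt(mu/r) = 3256.8460 m/s
di = 7.36 deg = 0.1284562 rad
dV = 2*V*sin(di/2) = 2*3256.8460*sin(0.06422812)
dV = 418.0746 m/s = 0.4180746 km/s

0.4181 km/s


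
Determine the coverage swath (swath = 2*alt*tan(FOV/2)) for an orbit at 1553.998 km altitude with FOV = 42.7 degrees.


FOV = 42.7 deg = 0.7452556 rad
swath = 2 * alt * tan(FOV/2) = 2 * 1553.998 * tan(0.3726278)
swath = 2 * 1553.998 * 0.3908894
swath = 1214.8826 km

1214.8826 km


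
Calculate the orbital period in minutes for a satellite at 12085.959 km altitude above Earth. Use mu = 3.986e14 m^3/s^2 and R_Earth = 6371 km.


r = 18456.9590 km = 1.8456959e+07 m
T = 2*pi*sqrt(r^3/mu) = 2*pi*sqrt(6.2875354e+21 / 3.986e14)
T = 24954.6477 s = 415.9108 min

415.9108 minutes


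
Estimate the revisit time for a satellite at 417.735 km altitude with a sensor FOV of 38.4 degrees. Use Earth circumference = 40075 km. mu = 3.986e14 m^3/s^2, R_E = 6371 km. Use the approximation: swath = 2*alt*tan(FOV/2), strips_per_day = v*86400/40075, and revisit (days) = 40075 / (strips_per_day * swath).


swath = 2*417.735*tan(0.3351032) = 290.9414 km
v = sqrt(mu/r) = 7662.5658 m/s = 7.6626 km/s
strips/day = v*86400/40075 = 7.6626*86400/40075 = 16.5202
coverage/day = strips * swath = 16.5202 * 290.9414 = 4806.4011 km
revisit = 40075 / 4806.4011 = 8.3378 days

8.3378 days


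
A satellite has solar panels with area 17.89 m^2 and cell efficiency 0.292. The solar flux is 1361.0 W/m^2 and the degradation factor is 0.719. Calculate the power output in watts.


P = area * eta * S * degradation
P = 17.89 * 0.292 * 1361.0 * 0.719
P = 5111.8748 W

5111.8748 W


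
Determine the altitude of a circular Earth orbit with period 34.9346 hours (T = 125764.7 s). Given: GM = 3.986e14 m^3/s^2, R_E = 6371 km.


T = 125764.7 s
r = (mu*T^2/(4*pi^2))^(1/3) = (3.986e14 * 125764.7^2 / (4*pi^2))^(1/3)
r = 5.4253991e+07 m = 54253.9911 km
alt = r - R_E = 54253.9911 - 6371 = 47882.9911 km

47882.9911 km


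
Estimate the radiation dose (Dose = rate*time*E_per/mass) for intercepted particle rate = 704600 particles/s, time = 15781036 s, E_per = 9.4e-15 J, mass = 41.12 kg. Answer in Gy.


Total energy deposited = rate * time * E_per
  = 704600 * 15781036 * 9.4e-15 = 0.1045216 J
Dose = E_total / mass = 0.1045216 / 41.12
Dose = 0.002541867 Gy

0.0025 Gy


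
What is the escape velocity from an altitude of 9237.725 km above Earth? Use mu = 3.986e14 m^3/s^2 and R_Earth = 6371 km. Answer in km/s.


r = 6371.0 + 9237.725 = 15608.7250 km = 1.5608725e+07 m
v_esc = sqrt(2*mu/r) = sqrt(2*3.986e14 / 1.5608725e+07)
v_esc = 7146.6075 m/s = 7.1466 km/s

7.1466 km/s


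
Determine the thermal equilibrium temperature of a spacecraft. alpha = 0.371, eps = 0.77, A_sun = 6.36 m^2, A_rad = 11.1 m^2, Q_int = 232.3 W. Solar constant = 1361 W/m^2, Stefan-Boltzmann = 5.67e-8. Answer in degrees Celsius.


Numerator = alpha*S*A_sun + Q_int = 0.371*1361*6.36 + 232.3 = 3443.6612 W
Denominator = eps*sigma*A_rad = 0.77*5.67e-8*11.1 = 4.846149e-07 W/K^4
T^4 = 7.1059746e+09 K^4
T = 290.3394 K = 17.1894 C

17.1894 degrees Celsius


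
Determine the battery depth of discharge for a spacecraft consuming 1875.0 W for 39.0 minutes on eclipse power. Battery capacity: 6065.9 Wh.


E_used = P * t / 60 = 1875.0 * 39.0 / 60 = 1218.7500 Wh
DOD = E_used / E_total * 100 = 1218.7500 / 6065.9 * 100
DOD = 20.0918 %

20.0918 %


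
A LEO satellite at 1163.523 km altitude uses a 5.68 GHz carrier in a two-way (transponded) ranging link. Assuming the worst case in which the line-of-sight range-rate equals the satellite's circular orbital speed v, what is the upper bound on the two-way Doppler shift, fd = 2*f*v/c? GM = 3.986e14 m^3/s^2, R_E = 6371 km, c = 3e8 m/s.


r = 7.534523e+06 m
v = sqrt(mu/r) = 7273.4552 m/s (worst-case radial velocity)
f = 5.68 GHz = 5.68e+09 Hz
fd = 2*f*v/c = 2*5.68e+09*7273.4552/3.0e+08
fd = 275421.5020 Hz

275421.5020 Hz


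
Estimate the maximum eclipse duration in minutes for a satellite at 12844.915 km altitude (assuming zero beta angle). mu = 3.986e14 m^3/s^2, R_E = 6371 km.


r = 19215.9150 km
T = 441.8263 min
Eclipse fraction = arcsin(R_E/r)/pi = arcsin(6371.0000/19215.9150)/pi
= arcsin(0.3315481)/pi = 0.1075709
Eclipse duration = 0.1075709 * 441.8263 = 47.5277 min

47.5277 minutes


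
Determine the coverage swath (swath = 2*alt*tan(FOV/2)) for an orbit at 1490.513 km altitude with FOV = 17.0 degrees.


FOV = 17.0 deg = 0.296706 rad
swath = 2 * alt * tan(FOV/2) = 2 * 1490.513 * tan(0.148353)
swath = 2 * 1490.513 * 0.149451
swath = 445.5173 km

445.5173 km


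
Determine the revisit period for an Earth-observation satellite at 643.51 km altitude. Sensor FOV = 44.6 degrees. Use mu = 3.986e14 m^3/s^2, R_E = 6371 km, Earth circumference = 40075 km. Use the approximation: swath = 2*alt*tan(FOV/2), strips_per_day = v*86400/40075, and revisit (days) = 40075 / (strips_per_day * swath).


swath = 2*643.51*tan(0.3892084) = 527.8454 km
v = sqrt(mu/r) = 7538.2403 m/s = 7.5382 km/s
strips/day = v*86400/40075 = 7.5382*86400/40075 = 16.2521
coverage/day = strips * swath = 16.2521 * 527.8454 = 8578.6096 km
revisit = 40075 / 8578.6096 = 4.6715 days

4.6715 days


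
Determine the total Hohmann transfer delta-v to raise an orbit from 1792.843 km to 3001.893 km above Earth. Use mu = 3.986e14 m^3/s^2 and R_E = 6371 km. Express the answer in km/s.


r1 = 8163.8430 km = 8.163843e+06 m
r2 = 9372.8930 km = 9.372893e+06 m
dv1 = sqrt(mu/r1)*(sqrt(2*r2/(r1+r2)) - 1) = 236.8578 m/s
dv2 = sqrt(mu/r2)*(1 - sqrt(2*r1/(r1+r2))) = 228.8148 m/s
total dv = |dv1| + |dv2| = 236.8578 + 228.8148 = 465.6726 m/s = 0.4656726 km/s

0.4657 km/s


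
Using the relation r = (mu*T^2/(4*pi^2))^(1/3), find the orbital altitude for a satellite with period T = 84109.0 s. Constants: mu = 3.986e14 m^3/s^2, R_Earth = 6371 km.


T = 84109.0 s
r = (mu*T^2/(4*pi^2))^(1/3) = (3.986e14 * 84109.0^2 / (4*pi^2))^(1/3)
r = 4.1491025e+07 m = 41491.0252 km
alt = r - R_E = 41491.0252 - 6371 = 35120.0252 km

35120.0252 km


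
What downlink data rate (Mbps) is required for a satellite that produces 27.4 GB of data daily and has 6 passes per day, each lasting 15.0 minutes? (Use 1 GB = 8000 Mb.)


total contact time = 6 * 15.0 * 60 = 5400.0000 s
data = 27.4 GB = 219200.0000 Mb
rate = 219200.0000 / 5400.0000 = 40.5926 Mbps

40.5926 Mbps


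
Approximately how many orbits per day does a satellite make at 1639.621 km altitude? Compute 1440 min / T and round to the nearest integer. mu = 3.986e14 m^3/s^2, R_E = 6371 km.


r = 8.010621e+06 m
T = 2*pi*sqrt(r^3/mu) = 7135.2714 s = 118.9212 min
revs/day = 1440 / 118.9212 = 12.1089
Rounded: 12 revolutions per day

12 revolutions per day
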